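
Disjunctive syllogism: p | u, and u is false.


Disjunctive syllogism: from (P ∨ Q) and ¬P, infer Q.
One disjunct, 'u', is ruled out; the other must hold.

p


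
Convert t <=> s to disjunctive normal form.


Step 1: t ↔ s is true exactly when both agree: (t ∧ s) ∨ (¬t ∧ ¬s).

(t & s) | ((~t) & (~s))


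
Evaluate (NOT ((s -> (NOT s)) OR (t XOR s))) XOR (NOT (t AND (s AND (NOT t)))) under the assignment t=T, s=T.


Substitute t=T, s=T:
NOT s = F
s -> (NOT s) = T -> F = F
t XOR s = T XOR T = F
(s -> (NOT s)) OR (t XOR s) = F OR F = F
NOT ((s -> (NOT s)) OR (t XOR s)) = T
NOT t = F
s AND (NOT t) = T AND F = F
t AND (s AND (NOT t)) = T AND F = F
NOT (t AND (s AND (NOT t))) = T
(NOT ((s -> (NOT s)) OR (t XOR s))) XOR (NOT (t AND (s AND (NOT t)))) = T XOR T = F

F


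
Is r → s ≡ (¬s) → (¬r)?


Compare truth tables:
r | s | φ | ψ
-------------
F | F | T | T
T | F | F | F
F | T | T | T
T | T | T | T
The columns φ and ψ agree on every row.

Yes, they are logically equivalent.


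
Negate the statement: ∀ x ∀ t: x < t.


Negation flips each quantifier (∀↔∃) and negates the inner predicate.
¬(∀ x ∀ t: φ) = ∃ x ∃ t: ¬φ.

∃ x ∃ t: ¬(x < t)


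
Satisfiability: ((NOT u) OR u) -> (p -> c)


Search for a satisfying assignment over {c, p, u}.
Try c=F, p=F, u=F: the formula evaluates to T.
A satisfying assignment exists.

Satisfiable.


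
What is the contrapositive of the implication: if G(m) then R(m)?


The contrapositive of (P → Q) is (¬Q → ¬P); it is logically equivalent to the original.
Here P = 'G(m)' and Q = 'R(m)'.

If not (R(m)), then not (G(m)).


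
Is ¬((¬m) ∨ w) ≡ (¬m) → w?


Compare truth tables:
m | w | φ | ψ
-------------
F | F | F | F
T | F | T | T
F | T | F | T
T | T | F | T
They differ at row 3 (m=F, w=T): φ=F but ψ=T.

No, they are not logically equivalent.


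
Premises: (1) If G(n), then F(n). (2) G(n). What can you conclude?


Modus ponens: from (P → Q) and P, infer Q.
P = 'G(n)' is asserted, and P → Q holds, so Q follows.

F(n).


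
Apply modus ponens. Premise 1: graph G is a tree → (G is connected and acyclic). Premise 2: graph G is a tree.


Modus ponens: from (P → Q) and P, infer Q.
P = 'graph G is a tree' is asserted, and P → Q holds, so Q follows.

(G is connected and acyclic).


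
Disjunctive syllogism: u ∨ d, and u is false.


Disjunctive syllogism: from (P ∨ Q) and ¬P, infer Q.
One disjunct, 'u', is ruled out; the other must hold.

d


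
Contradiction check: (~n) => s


Truth table over {n, s}:
n | s | φ
---------
False | False | False
True | False | True
False | True | True
True | True | True
Satisfying assignment at row 2: n=True, s=False gives True.

No, it is not a contradiction.


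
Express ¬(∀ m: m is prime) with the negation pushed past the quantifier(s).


¬(∀ x: φ) = ∃ x: ¬φ, and ¬(∃ x: φ) = ∀ x: ¬φ.
Apply to the universal statement.

∃ m: ¬(m is prime)


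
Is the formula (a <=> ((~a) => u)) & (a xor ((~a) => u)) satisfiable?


Check all 4 assignments over {a, u}:
a | u | φ
---------
False | False | False
True | False | False
False | True | False
True | True | False
No assignment makes the formula true.

Unsatisfiable.


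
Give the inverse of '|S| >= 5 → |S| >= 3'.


The inverse of (P → Q) is (¬P → ¬Q). It is equivalent to the converse, not to the original.
Here P = '|S| >= 5' and Q = '|S| >= 3'.

If not (|S| >= 5), then not (|S| >= 3).


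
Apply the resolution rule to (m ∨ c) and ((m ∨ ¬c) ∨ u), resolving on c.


The clauses contain complementary literals c and ¬c.
Resolution eliminates this pair and disjoins the remaining literals (merging duplicates).

(m ∨ u)


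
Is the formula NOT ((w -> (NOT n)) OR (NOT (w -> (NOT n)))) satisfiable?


Check all 4 assignments over {n, w}:
n | w | φ
---------
F | F | F
T | F | F
F | T | F
T | T | F
No assignment makes the formula true.

Unsatisfiable.


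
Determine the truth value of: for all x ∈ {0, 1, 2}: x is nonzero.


Evaluate the predicate on each element: 0:F, 1:T, 2:T.
Counterexample x = 0 fails the predicate.

F


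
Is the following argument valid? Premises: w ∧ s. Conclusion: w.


This matches the form of conjunction elimination: the conclusion follows in every model of the premises.

Valid.


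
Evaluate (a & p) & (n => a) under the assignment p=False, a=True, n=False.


Substitute p=False, a=True, n=False:
a & p = True & False = False
n => a = False => True = True
(a & p) & (n => a) = False & True = False

False


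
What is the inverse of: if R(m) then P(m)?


The inverse of (P → Q) is (¬P → ¬Q). It is equivalent to the converse, not to the original.
Here P = 'R(m)' and Q = 'P(m)'.

If not (R(m)), then not (P(m)).


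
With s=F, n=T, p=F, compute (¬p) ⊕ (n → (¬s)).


Substitute s=F, n=T, p=F:
¬p = T
¬s = T
n → (¬s) = T → T = T
(¬p) ⊕ (n → (¬s)) = T ⊕ T = F

F


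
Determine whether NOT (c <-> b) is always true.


Build the truth table over {b, c}:
b | c | φ
---------
F | F | F
T | F | T
F | T | T
T | T | F
Counterexample at row 1: with b=F, c=F, the formula is F.

No, it is not a tautology.


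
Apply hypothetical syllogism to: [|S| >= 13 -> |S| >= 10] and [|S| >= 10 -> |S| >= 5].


Hypothetical syllogism: from (P → Q) and (Q → R), infer (P → R).
Chain the two implications through the shared middle term '|S| >= 10'.

|S| >= 13 -> |S| >= 5


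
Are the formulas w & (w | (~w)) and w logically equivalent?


Compare truth tables:
w | φ | ψ
---------
False | False | False
True | True | True
The columns φ and ψ agree on every row.

Yes, they are logically equivalent.


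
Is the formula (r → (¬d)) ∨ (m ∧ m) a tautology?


Build the truth table over {d, m, r}:
d | m | r | φ
-------------
F | F | F | T
T | F | F | T
F | T | F | T
T | T | F | T
F | F | T | T
T | F | T | F
F | T | T | T
T | T | T | T
Counterexample at row 6: with d=T, m=F, r=T, the formula is F.

No, it is not a tautology.


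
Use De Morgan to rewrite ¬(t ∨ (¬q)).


De Morgan: the negation of a disjunction is the conjunction of the negations.
Distribute ¬ across ∨, flipping it to ∧, and negate each literal.

(¬t) ∧ q


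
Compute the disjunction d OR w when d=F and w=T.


Disjunction is false only when both operands are false.
Substitute: d=F, w=T.
F OR T evaluates to T.

T


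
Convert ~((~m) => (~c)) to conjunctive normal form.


Step 1: Rewrite (¬m) → (¬c) as ¬(¬m) ∨ (¬c).
Step 2: Negate: ¬(¬(¬m) ∨ (¬c)) = (¬m) ∧ ¬(¬c) (De Morgan + double negation).
Step 3: Eliminate any double negations (¬¬X = X).

(~m) & c


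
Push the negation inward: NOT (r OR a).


De Morgan: the negation of a disjunction is the conjunction of the negations.
Distribute NOT across OR, flipping it to AND, and negate each literal.

(NOT r) AND (NOT a)


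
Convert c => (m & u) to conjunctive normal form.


Step 1: Rewrite c → (m ∧ u) as ¬c ∨ (m ∧ u).
Step 2: Distribute ∨ over ∧.

((~c) | m) & ((~c) | u)


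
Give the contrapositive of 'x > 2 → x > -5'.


The contrapositive of (P → Q) is (¬Q → ¬P); it is logically equivalent to the original.
Here P = 'x > 2' and Q = 'x > -5'.

If not (x > -5), then not (x > 2).


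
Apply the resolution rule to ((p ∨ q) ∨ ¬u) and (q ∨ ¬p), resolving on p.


The clauses contain complementary literals p and ¬p.
Resolution eliminates this pair and disjoins the remaining literals (merging duplicates).

(q ∨ ¬u)


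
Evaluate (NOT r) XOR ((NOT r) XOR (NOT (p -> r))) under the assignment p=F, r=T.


Substitute p=F, r=T:
NOT r = F
NOT r = F
p -> r = F -> T = T
NOT (p -> r) = F
(NOT r) XOR (NOT (p -> r)) = F XOR F = F
(NOT r) XOR ((NOT r) XOR (NOT (p -> r))) = F XOR F = F

F


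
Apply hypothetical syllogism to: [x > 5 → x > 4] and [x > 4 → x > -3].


Hypothetical syllogism: from (P → Q) and (Q → R), infer (P → R).
Chain the two implications through the shared middle term 'x > 4'.

x > 5 → x > -3


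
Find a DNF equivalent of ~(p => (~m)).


Step 1: Rewrite implication then negate: ¬(¬p ∨ (¬m)) = p ∧ ¬(¬m).
Step 2: Eliminate any double negations (¬¬X = X).

p & m


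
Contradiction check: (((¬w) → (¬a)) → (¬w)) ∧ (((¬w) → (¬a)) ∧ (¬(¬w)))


Truth table over {a, w}:
a | w | φ
---------
F | F | F
T | F | F
F | T | F
T | T | F
Every row is false.

Yes, it is a contradiction.


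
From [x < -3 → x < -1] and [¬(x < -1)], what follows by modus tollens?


Modus tollens: from (P → Q) and ¬Q, infer ¬P.
Q = 'x < -1' is denied; since P → Q, P must also fail.

Not (x < -3).


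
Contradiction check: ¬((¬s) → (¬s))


Truth table over {s}:
s | φ
-----
F | F
T | F
Every row is false.

Yes, it is a contradiction.


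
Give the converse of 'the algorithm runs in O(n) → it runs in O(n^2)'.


The converse of (P → Q) is (Q → P). It is not in general equivalent to the original.
Here P = 'the algorithm runs in O(n)' and Q = 'it runs in O(n^2)'.

If it runs in O(n^2), then the algorithm runs in O(n).


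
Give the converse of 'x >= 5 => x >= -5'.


The converse of (P → Q) is (Q → P). It is not in general equivalent to the original.
Here P = 'x >= 5' and Q = 'x >= -5'.

If x >= -5, then x >= 5.


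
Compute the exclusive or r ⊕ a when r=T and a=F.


Exclusive or is true when exactly one operand is true.
Substitute: r=T, a=F.
T ⊕ F evaluates to T.

T


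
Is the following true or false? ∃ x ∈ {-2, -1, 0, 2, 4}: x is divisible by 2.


Evaluate the predicate on each element: -2:T, -1:F, 0:T, 2:T, 4:T.
Witness x = -2 satisfies the predicate.

T


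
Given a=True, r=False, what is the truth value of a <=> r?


Biconditional is true when both operands have the same truth value.
Substitute: a=True, r=False.
True <=> False evaluates to False.

False


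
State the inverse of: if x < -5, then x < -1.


The inverse of (P → Q) is (¬P → ¬Q). It is equivalent to the converse, not to the original.
Here P = 'x < -5' and Q = 'x < -1'.

If not (x < -5), then not (x < -1).


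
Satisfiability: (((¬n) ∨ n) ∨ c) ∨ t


Search for a satisfying assignment over {c, n, t}.
Try c=F, n=F, t=F: the formula evaluates to T.
A satisfying assignment exists.

Satisfiable.


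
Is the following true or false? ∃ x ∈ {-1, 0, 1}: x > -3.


Evaluate the predicate on each element: -1:T, 0:T, 1:T.
Witness x = -1 satisfies the predicate.

T


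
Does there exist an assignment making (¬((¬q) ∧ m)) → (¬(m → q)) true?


Search for a satisfying assignment over {m, q}.
Try m=T, q=F: the formula evaluates to T.
A satisfying assignment exists.

Satisfiable.


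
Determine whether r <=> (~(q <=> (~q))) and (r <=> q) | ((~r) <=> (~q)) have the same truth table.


Compare truth tables:
q | r | φ | ψ
-------------
False | False | False | True
True | False | False | False
False | True | True | False
True | True | True | True
They differ at row 1 (q=False, r=False): φ=False but ψ=True.

No, they are not logically equivalent.


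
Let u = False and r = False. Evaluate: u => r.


Implication is false only when antecedent is true and consequent is false.
Substitute: u=False, r=False.
False => False evaluates to True.

True


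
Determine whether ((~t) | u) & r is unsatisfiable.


Truth table over {r, t, u}:
r | t | u | φ
-------------
False | False | False | False
True | False | False | True
False | True | False | False
True | True | False | False
False | False | True | False
True | False | True | True
False | True | True | False
True | True | True | True
Satisfying assignment at row 2: r=True, t=False, u=False gives True.

No, it is not a contradiction.


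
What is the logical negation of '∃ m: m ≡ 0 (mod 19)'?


¬(∀ x: φ) = ∃ x: ¬φ, and ¬(∃ x: φ) = ∀ x: ¬φ.
Apply to the existential statement.

∀ m: ¬(m ≡ 0 (mod 19))


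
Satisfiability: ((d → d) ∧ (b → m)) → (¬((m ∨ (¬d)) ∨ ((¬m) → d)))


Search for a satisfying assignment over {b, d, m}.
Try b=T, d=F, m=F: the formula evaluates to T.
A satisfying assignment exists.

Satisfiable.


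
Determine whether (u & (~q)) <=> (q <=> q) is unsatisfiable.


Truth table over {q, u}:
q | u | φ
---------
False | False | False
True | False | False
False | True | True
True | True | False
Satisfying assignment at row 3: q=False, u=True gives True.

No, it is not a contradiction.


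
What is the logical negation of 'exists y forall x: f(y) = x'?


Negation flips each quantifier (∀↔∃) and negates the inner predicate.
¬(exists y forall x: φ) = forall y exists x: ¬φ.

forall y exists x: ~(f(y) = x)


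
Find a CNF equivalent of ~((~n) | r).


Step 1: Apply De Morgan: ¬((¬n) ∨ r) = ¬(¬n) ∧ ¬r.
Step 2: Eliminate any double negations (¬¬X = X).

n & (~r)


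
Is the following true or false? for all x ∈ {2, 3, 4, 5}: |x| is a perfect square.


Evaluate the predicate on each element: 2:F, 3:F, 4:T, 5:F.
Counterexample x = 2 fails the predicate.

F


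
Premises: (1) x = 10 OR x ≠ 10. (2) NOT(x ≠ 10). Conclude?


Disjunctive syllogism: from (P ∨ Q) and ¬P, infer Q.
One disjunct, 'x ≠ 10', is ruled out; the other must hold.

x = 10


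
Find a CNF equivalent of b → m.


Step 1: Rewrite b → m as ¬b ∨ m.

(¬b) ∨ m


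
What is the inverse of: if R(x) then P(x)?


The inverse of (P → Q) is (¬P → ¬Q). It is equivalent to the converse, not to the original.
Here P = 'R(x)' and Q = 'P(x)'.

If not (R(x)), then not (P(x)).


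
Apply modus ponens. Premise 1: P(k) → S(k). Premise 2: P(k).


Modus ponens: from (P → Q) and P, infer Q.
P = 'P(k)' is asserted, and P → Q holds, so Q follows.

S(k).


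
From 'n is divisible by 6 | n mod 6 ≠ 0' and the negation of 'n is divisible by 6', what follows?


Disjunctive syllogism: from (P ∨ Q) and ¬P, infer Q.
One disjunct, 'n is divisible by 6', is ruled out; the other must hold.

n mod 6 ≠ 0


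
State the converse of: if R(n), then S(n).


The converse of (P → Q) is (Q → P). It is not in general equivalent to the original.
Here P = 'R(n)' and Q = 'S(n)'.

If S(n), then R(n).


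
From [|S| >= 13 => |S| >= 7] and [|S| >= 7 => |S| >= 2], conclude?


Hypothetical syllogism: from (P → Q) and (Q → R), infer (P → R).
Chain the two implications through the shared middle term '|S| >= 7'.

|S| >= 13 => |S| >= 2


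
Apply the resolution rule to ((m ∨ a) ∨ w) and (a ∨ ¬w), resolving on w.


The clauses contain complementary literals w and ¬w.
Resolution eliminates this pair and disjoins the remaining literals (merging duplicates).

(a ∨ m)


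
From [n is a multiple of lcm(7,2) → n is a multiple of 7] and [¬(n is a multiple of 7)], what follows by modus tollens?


Modus tollens: from (P → Q) and ¬Q, infer ¬P.
Q = 'n is a multiple of 7' is denied; since P → Q, P must also fail.

Not (n is a multiple of lcm(7,2)).


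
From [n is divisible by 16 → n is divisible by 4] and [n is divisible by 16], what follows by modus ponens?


Modus ponens: from (P → Q) and P, infer Q.
P = 'n is divisible by 16' is asserted, and P → Q holds, so Q follows.

n is divisible by 4.


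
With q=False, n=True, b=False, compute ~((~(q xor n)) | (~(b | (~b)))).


Substitute q=False, n=True, b=False:
q xor n = False xor True = True
~(q xor n) = False
~b = True
b | (~b) = False | True = True
~(b | (~b)) = False
(~(q xor n)) | (~(b | (~b))) = False | False = False
~((~(q xor n)) | (~(b | (~b)))) = True

True


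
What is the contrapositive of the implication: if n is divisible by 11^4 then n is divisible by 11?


The contrapositive of (P → Q) is (¬Q → ¬P); it is logically equivalent to the original.
Here P = 'n is divisible by 11^4' and Q = 'n is divisible by 11'.

If not (n is divisible by 11), then not (n is divisible by 11^4).


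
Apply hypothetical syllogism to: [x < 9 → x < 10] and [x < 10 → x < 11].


Hypothetical syllogism: from (P → Q) and (Q → R), infer (P → R).
Chain the two implications through the shared middle term 'x < 10'.

x < 9 → x < 11


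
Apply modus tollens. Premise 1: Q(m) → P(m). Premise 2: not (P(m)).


Modus tollens: from (P → Q) and ¬Q, infer ¬P.
Q = 'P(m)' is denied; since P → Q, P must also fail.

Not (Q(m)).


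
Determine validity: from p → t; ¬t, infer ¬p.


This matches the form of modus tollens: the conclusion follows in every model of the premises.

Valid.


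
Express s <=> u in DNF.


Step 1: s ↔ u is true exactly when both agree: (s ∧ u) ∨ (¬s ∧ ¬u).

(s & u) | ((~s) & (~u))


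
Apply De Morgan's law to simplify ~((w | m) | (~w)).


De Morgan: the negation of a disjunction is the conjunction of the negations.
Distribute ~ across |, flipping it to &, and negate each literal.

((~w) & (~m)) & w


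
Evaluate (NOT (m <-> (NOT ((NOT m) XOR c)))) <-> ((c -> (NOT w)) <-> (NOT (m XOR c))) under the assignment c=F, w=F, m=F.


Substitute c=F, w=F, m=F:
… (earlier sub-steps elided)
(NOT m) XOR c = T XOR F = T
NOT ((NOT m) XOR c) = F
m <-> (NOT ((NOT m) XOR c)) = F <-> F = T
NOT (m <-> (NOT ((NOT m) XOR c))) = F
NOT w = T
c -> (NOT w) = F -> T = T
m XOR c = F XOR F = F
NOT (m XOR c) = T
(c -> (NOT w)) <-> (NOT (m XOR c)) = T <-> T = T
(NOT (m <-> (NOT ((NOT m) XOR c)))) <-> ((c -> (NOT w)) <-> (NOT (m XOR c))) = F <-> T = F

F


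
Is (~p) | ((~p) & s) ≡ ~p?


Compare truth tables:
p | s | φ | ψ
-------------
False | False | True | True
True | False | False | False
False | True | True | True
True | True | False | False
The columns φ and ψ agree on every row.

Yes, they are logically equivalent.


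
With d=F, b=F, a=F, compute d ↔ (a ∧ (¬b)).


Substitute d=F, b=F, a=F:
¬b = T
a ∧ (¬b) = F ∧ T = F
d ↔ (a ∧ (¬b)) = F ↔ F = T

T


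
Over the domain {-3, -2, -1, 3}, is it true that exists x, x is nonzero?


Evaluate the predicate on each element: -3:True, -2:True, -1:True, 3:True.
Witness x = -3 satisfies the predicate.

True


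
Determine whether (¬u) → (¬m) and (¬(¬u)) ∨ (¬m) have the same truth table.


Compare truth tables:
m | u | φ | ψ
-------------
F | F | T | T
T | F | F | F
F | T | T | T
T | T | T | T
The columns φ and ψ agree on every row.

Yes, they are logically equivalent.


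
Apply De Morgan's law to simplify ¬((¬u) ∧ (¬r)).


De Morgan: the negation of a conjunction is the disjunction of the negations.
Distribute ¬ across ∧, flipping it to ∨, and negate each literal.

u ∨ r


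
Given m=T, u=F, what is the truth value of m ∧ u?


Conjunction is true only when both operands are true.
Substitute: m=T, u=F.
T ∧ F evaluates to F.

F


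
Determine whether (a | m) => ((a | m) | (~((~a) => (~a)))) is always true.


Build the truth table over {a, m}:
a | m | φ
---------
False | False | True
True | False | True
False | True | True
True | True | True
Every row evaluates to true.

Yes, it is a tautology.


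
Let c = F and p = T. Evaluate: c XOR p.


Exclusive or is true when exactly one operand is true.
Substitute: c=F, p=T.
F XOR T evaluates to T.

T


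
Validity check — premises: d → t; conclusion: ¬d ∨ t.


This matches the form of material implication: the conclusion follows in every model of the premises.

Valid.


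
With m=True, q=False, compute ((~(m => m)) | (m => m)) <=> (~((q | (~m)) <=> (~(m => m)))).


Substitute m=True, q=False:
… (earlier sub-steps elided)
~(m => m) = False
m => m = True => True = True
(~(m => m)) | (m => m) = False | True = True
~m = False
q | (~m) = False | False = False
m => m = True => True = True
~(m => m) = False
(q | (~m)) <=> (~(m => m)) = False <=> False = True
~((q | (~m)) <=> (~(m => m))) = False
((~(m => m)) | (m => m)) <=> (~((q | (~m)) <=> (~(m => m)))) = True <=> False = False

False


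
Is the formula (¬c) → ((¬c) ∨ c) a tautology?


Build the truth table over {c}:
c | φ
-----
F | T
T | T
Every row evaluates to true.

Yes, it is a tautology.


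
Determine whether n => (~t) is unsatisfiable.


Truth table over {n, t}:
n | t | φ
---------
False | False | True
True | False | True
False | True | True
True | True | False
Satisfying assignment at row 1: n=False, t=False gives True.

No, it is not a contradiction.


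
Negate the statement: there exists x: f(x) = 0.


¬(for all x: φ) = there exists x: ¬φ, and ¬(there exists x: φ) = for all x: ¬φ.
Apply to the existential statement.

for all x: NOT(f(x) = 0)


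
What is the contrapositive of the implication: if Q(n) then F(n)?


The contrapositive of (P → Q) is (¬Q → ¬P); it is logically equivalent to the original.
Here P = 'Q(n)' and Q = 'F(n)'.

If not (F(n)), then not (Q(n)).


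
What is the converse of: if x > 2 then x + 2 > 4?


The converse of (P → Q) is (Q → P). It is not in general equivalent to the original.
Here P = 'x > 2' and Q = 'x + 2 > 4'.

If x + 2 > 4, then x > 2.


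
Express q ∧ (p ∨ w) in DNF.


Step 1: Distribute ∧ over ∨: q ∧ (p ∨ w) = (q ∧ p) ∨ (q ∧ w).

(q ∧ p) ∨ (q ∧ w)


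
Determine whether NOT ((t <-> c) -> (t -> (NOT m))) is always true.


Build the truth table over {c, m, t}:
c | m | t | φ
-------------
F | F | F | F
T | F | F | F
F | T | F | F
T | T | F | F
F | F | T | F
T | F | T | F
F | T | T | F
T | T | T | T
Counterexample at row 1: with c=F, m=F, t=F, the formula is F.

No, it is not a tautology.


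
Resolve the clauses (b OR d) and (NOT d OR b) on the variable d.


The clauses contain complementary literals d and NOTd.
Resolution eliminates this pair and disjoins the remaining literals (merging duplicates).

b


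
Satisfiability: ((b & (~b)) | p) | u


Search for a satisfying assignment over {b, p, u}.
Try b=False, p=True, u=False: the formula evaluates to True.
A satisfying assignment exists.

Satisfiable.


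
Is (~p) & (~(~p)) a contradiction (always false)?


Truth table over {p}:
p | φ
-----
False | False
True | False
Every row is false.

Yes, it is a contradiction.


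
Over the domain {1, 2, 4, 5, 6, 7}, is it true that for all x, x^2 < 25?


Evaluate the predicate on each element: 1:T, 2:T, 4:T, 5:F, 6:F, 7:F.
Counterexample x = 5 fails the predicate.

F


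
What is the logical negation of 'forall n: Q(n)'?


¬(forall x: φ) = exists x: ¬φ, and ¬(exists x: φ) = forall x: ¬φ.
Apply to the universal statement.

exists n: ~(Q(n))


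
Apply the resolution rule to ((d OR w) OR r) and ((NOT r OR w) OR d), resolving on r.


The clauses contain complementary literals r and NOTr.
Resolution eliminates this pair and disjoins the remaining literals (merging duplicates).

(d OR w)


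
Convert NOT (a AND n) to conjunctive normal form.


Step 1: Apply De Morgan: ¬(a ∧ n) = ¬a ∨ ¬n.

(NOT a) OR (NOT n)


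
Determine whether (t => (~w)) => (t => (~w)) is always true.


Build the truth table over {t, w}:
t | w | φ
---------
False | False | True
True | False | True
False | True | True
True | True | True
Every row evaluates to true.

Yes, it is a tautology.


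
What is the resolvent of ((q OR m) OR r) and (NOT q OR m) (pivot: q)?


The clauses contain complementary literals q and NOTq.
Resolution eliminates this pair and disjoins the remaining literals (merging duplicates).

(r OR m)


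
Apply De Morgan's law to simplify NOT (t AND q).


De Morgan: the negation of a conjunction is the disjunction of the negations.
Distribute NOT across AND, flipping it to OR, and negate each literal.

(NOT t) OR (NOT q)


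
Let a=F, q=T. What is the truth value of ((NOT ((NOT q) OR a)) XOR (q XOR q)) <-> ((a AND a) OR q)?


Substitute a=F, q=T:
NOT q = F
(NOT q) OR a = F OR F = F
NOT ((NOT q) OR a) = T
q XOR q = T XOR T = F
(NOT ((NOT q) OR a)) XOR (q XOR q) = T XOR F = T
a AND a = F AND F = F
(a AND a) OR q = F OR T = T
((NOT ((NOT q) OR a)) XOR (q XOR q)) <-> ((a AND a) OR q) = T <-> T = T

T


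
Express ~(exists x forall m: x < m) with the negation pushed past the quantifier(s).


Negation flips each quantifier (∀↔∃) and negates the inner predicate.
¬(exists x forall m: φ) = forall x exists m: ¬φ.

forall x exists m: ~(x < m)


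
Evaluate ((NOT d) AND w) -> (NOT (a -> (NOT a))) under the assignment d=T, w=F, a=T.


Substitute d=T, w=F, a=T:
NOT d = F
(NOT d) AND w = F AND F = F
NOT a = F
a -> (NOT a) = T -> F = F
NOT (a -> (NOT a)) = T
((NOT d) AND w) -> (NOT (a -> (NOT a))) = F -> T = T

T


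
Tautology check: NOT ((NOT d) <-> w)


Build the truth table over {d, w}:
d | w | φ
---------
F | F | T
T | F | F
F | T | F
T | T | T
Counterexample at row 2: with d=T, w=F, the formula is F.

No, it is not a tautology.


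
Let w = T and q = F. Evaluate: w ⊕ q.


Exclusive or is true when exactly one operand is true.
Substitute: w=T, q=F.
T ⊕ F evaluates to T.

T


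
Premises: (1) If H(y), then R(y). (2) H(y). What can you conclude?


Modus ponens: from (P → Q) and P, infer Q.
P = 'H(y)' is asserted, and P → Q holds, so Q follows.

R(y).


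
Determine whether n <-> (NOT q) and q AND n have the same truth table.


Compare truth tables:
n | q | φ | ψ
-------------
F | F | F | F
T | F | T | F
F | T | T | F
T | T | F | T
They differ at row 2 (n=T, q=F): φ=T but ψ=F.

No, they are not logically equivalent.


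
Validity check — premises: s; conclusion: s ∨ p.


This matches the form of disjunction introduction: the conclusion follows in every model of the premises.

Valid.


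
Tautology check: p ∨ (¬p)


Build the truth table over {p}:
p | φ
-----
F | T
T | T
Every row evaluates to true.

Yes, it is a tautology.


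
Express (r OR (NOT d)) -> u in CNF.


Step 1: Rewrite as ¬(r ∨ (¬d)) ∨ u = (¬r ∧ ¬(¬d)) ∨ u.
Step 2: Distribute ∨ over ∧.
Step 3: Eliminate any double negations (¬¬X = X).

((NOT r) OR u) AND (d OR u)


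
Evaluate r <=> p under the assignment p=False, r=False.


Substitute p=False, r=False:
r <=> p = False <=> False = True

True


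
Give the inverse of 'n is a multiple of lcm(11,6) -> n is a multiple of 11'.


The inverse of (P → Q) is (¬P → ¬Q). It is equivalent to the converse, not to the original.
Here P = 'n is a multiple of lcm(11,6)' and Q = 'n is a multiple of 11'.

If not (n is a multiple of lcm(11,6)), then not (n is a multiple of 11).


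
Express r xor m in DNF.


Step 1: r ⊕ m is true exactly when they disagree: (r ∧ ¬m) ∨ (¬r ∧ m).

(r & (~m)) | ((~r) & m)


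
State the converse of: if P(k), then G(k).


The converse of (P → Q) is (Q → P). It is not in general equivalent to the original.
Here P = 'P(k)' and Q = 'G(k)'.

If G(k), then P(k).


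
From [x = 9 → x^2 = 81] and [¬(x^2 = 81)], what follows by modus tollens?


Modus tollens: from (P → Q) and ¬Q, infer ¬P.
Q = 'x^2 = 81' is denied; since P → Q, P must also fail.

Not (x = 9).


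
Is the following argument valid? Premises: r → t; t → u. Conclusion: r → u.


This matches the form of hypothetical syllogism: the conclusion follows in every model of the premises.

Valid.


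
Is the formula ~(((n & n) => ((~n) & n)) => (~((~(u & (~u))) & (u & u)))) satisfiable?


Search for a satisfying assignment over {n, u}.
Try n=False, u=True: the formula evaluates to True.
A satisfying assignment exists.

Satisfiable.


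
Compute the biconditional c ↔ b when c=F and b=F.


Biconditional is true when both operands have the same truth value.
Substitute: c=F, b=F.
F ↔ F evaluates to T.

T


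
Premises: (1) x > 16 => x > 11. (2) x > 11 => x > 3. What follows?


Hypothetical syllogism: from (P → Q) and (Q → R), infer (P → R).
Chain the two implications through the shared middle term 'x > 11'.

x > 16 => x > 3


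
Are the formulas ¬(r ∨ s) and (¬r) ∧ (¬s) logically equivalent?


Compare truth tables:
r | s | φ | ψ
-------------
F | F | T | T
T | F | F | F
F | T | F | F
T | T | F | F
The columns φ and ψ agree on every row.

Yes, they are logically equivalent.


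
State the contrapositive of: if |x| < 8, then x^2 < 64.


The contrapositive of (P → Q) is (¬Q → ¬P); it is logically equivalent to the original.
Here P = '|x| < 8' and Q = 'x^2 < 64'.

If not (x^2 < 64), then not (|x| < 8).


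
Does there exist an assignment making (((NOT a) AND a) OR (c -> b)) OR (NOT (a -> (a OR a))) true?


Search for a satisfying assignment over {a, b, c}.
Try a=F, b=F, c=F: the formula evaluates to T.
A satisfying assignment exists.

Satisfiable.


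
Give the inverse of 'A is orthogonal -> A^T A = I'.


The inverse of (P → Q) is (¬P → ¬Q). It is equivalent to the converse, not to the original.
Here P = 'A is orthogonal' and Q = 'A^T A = I'.

If not (A is orthogonal), then not (A^T A = I).


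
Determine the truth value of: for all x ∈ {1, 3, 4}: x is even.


Evaluate the predicate on each element: 1:F, 3:F, 4:T.
Counterexample x = 1 fails the predicate.

F


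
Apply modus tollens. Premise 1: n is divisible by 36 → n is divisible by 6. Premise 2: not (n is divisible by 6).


Modus tollens: from (P → Q) and ¬Q, infer ¬P.
Q = 'n is divisible by 6' is denied; since P → Q, P must also fail.

Not (n is divisible by 36).


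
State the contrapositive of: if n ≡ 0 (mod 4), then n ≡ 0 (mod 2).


The contrapositive of (P → Q) is (¬Q → ¬P); it is logically equivalent to the original.
Here P = 'n ≡ 0 (mod 4)' and Q = 'n ≡ 0 (mod 2)'.

If not (n ≡ 0 (mod 2)), then not (n ≡ 0 (mod 4)).


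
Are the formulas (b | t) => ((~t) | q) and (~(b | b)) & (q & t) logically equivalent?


Compare truth tables:
b | q | t | φ | ψ
-----------------
False | False | False | True | False
True | False | False | True | False
False | True | False | True | False
True | True | False | True | False
False | False | True | False | False
True | False | True | False | False
False | True | True | True | True
True | True | True | True | False
They differ at row 1 (b=False, q=False, t=False): φ=True but ψ=False.

No, they are not logically equivalent.


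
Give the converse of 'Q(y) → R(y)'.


The converse of (P → Q) is (Q → P). It is not in general equivalent to the original.
Here P = 'Q(y)' and Q = 'R(y)'.

If R(y), then Q(y).


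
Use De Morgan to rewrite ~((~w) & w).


De Morgan: the negation of a conjunction is the disjunction of the negations.
Distribute ~ across &, flipping it to |, and negate each literal.

w | (~w)


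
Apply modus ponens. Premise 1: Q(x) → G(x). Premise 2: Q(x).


Modus ponens: from (P → Q) and P, infer Q.
P = 'Q(x)' is asserted, and P → Q holds, so Q follows.

G(x).


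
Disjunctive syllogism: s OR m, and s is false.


Disjunctive syllogism: from (P ∨ Q) and ¬P, infer Q.
One disjunct, 's', is ruled out; the other must hold.

m


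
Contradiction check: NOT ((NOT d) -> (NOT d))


Truth table over {d}:
d | φ
-----
F | F
T | F
Every row is false.

Yes, it is a contradiction.


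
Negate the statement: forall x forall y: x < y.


Negation flips each quantifier (∀↔∃) and negates the inner predicate.
¬(forall x forall y: φ) = exists x exists y: ¬φ.

exists x exists y: ~(x < y)


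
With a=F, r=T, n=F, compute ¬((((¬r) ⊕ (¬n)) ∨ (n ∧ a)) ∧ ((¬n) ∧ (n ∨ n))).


Substitute a=F, r=T, n=F:
¬r = F
¬n = T
(¬r) ⊕ (¬n) = F ⊕ T = T
n ∧ a = F ∧ F = F
((¬r) ⊕ (¬n)) ∨ (n ∧ a) = T ∨ F = T
¬n = T
n ∨ n = F ∨ F = F
(¬n) ∧ (n ∨ n) = T ∧ F = F
(((¬r) ⊕ (¬n)) ∨ (n ∧ a)) ∧ ((¬n) ∧ (n ∨ n)) = T ∧ F = F
¬((((¬r) ⊕ (¬n)) ∨ (n ∧ a)) ∧ ((¬n) ∧ (n ∨ n))) = T

T


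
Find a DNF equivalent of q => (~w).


Step 1: Rewrite q → (¬w) as ¬q ∨ (¬w).

(~q) | (~w)


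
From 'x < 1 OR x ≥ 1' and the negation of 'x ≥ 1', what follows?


Disjunctive syllogism: from (P ∨ Q) and ¬P, infer Q.
One disjunct, 'x ≥ 1', is ruled out; the other must hold.

x < 1


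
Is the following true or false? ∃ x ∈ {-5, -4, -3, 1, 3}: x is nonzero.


Evaluate the predicate on each element: -5:T, -4:T, -3:T, 1:T, 3:T.
Witness x = -5 satisfies the predicate.

T


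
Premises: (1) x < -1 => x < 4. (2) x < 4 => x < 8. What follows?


Hypothetical syllogism: from (P → Q) and (Q → R), infer (P → R).
Chain the two implications through the shared middle term 'x < 4'.

x < -1 => x < 8


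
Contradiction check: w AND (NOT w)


Truth table over {w}:
w | φ
-----
F | F
T | F
Every row is false.

Yes, it is a contradiction.


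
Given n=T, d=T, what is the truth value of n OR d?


Disjunction is false only when both operands are false.
Substitute: n=T, d=T.
T OR T evaluates to T.

T


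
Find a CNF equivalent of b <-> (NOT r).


Step 1: Rewrite b ↔ (¬r) as (b → (¬r)) ∧ ((¬r) → b).
Step 2: Rewrite each implication as a disjunction.
Step 3: Eliminate any double negations (¬¬X = X).

((NOT b) OR (NOT r)) AND (r OR b)


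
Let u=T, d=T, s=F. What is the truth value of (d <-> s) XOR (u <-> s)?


Substitute u=T, d=T, s=F:
d <-> s = T <-> F = F
u <-> s = T <-> F = F
(d <-> s) XOR (u <-> s) = F XOR F = F

F


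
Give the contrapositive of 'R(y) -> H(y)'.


The contrapositive of (P → Q) is (¬Q → ¬P); it is logically equivalent to the original.
Here P = 'R(y)' and Q = 'H(y)'.

If not (H(y)), then not (R(y)).


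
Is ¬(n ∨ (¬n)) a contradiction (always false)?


Truth table over {n}:
n | φ
-----
F | F
T | F
Every row is false.

Yes, it is a contradiction.


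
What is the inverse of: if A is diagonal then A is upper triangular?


The inverse of (P → Q) is (¬P → ¬Q). It is equivalent to the converse, not to the original.
Here P = 'A is diagonal' and Q = 'A is upper triangular'.

If not (A is diagonal), then not (A is upper triangular).


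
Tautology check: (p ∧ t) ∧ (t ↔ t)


Build the truth table over {p, t}:
p | t | φ
---------
F | F | F
T | F | F
F | T | F
T | T | T
Counterexample at row 1: with p=F, t=F, the formula is F.

No, it is not a tautology.


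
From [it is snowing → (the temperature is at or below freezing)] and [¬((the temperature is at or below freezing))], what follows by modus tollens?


Modus tollens: from (P → Q) and ¬Q, infer ¬P.
Q = '(the temperature is at or below freezing)' is denied; since P → Q, P must also fail.

Not (it is snowing).


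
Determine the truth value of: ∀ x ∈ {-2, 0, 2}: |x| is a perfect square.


Evaluate the predicate on each element: -2:F, 0:T, 2:F.
Counterexample x = -2 fails the predicate.

F


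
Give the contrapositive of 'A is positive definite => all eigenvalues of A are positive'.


The contrapositive of (P → Q) is (¬Q → ¬P); it is logically equivalent to the original.
Here P = 'A is positive definite' and Q = 'all eigenvalues of A are positive'.

If not (all eigenvalues of A are positive), then not (A is positive definite).


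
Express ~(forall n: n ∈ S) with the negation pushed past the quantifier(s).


¬(forall x: φ) = exists x: ¬φ, and ¬(exists x: φ) = forall x: ¬φ.
Apply to the universal statement.

exists n: ~(n ∈ S)


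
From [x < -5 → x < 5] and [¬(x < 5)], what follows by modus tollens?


Modus tollens: from (P → Q) and ¬Q, infer ¬P.
Q = 'x < 5' is denied; since P → Q, P must also fail.

Not (x < -5).


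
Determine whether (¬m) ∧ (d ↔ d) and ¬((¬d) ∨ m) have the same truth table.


Compare truth tables:
d | m | φ | ψ
-------------
F | F | T | F
T | F | T | T
F | T | F | F
T | T | F | F
They differ at row 1 (d=F, m=F): φ=T but ψ=F.

No, they are not logically equivalent.


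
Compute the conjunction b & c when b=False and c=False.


Conjunction is true only when both operands are true.
Substitute: b=False, c=False.
False & False evaluates to False.

False


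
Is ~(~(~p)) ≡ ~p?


Compare truth tables:
p | φ | ψ
---------
False | True | True
True | False | False
The columns φ and ψ agree on every row.

Yes, they are logically equivalent.


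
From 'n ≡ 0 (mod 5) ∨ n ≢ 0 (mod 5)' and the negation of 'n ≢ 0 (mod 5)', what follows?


Disjunctive syllogism: from (P ∨ Q) and ¬P, infer Q.
One disjunct, 'n ≢ 0 (mod 5)', is ruled out; the other must hold.

n ≡ 0 (mod 5)


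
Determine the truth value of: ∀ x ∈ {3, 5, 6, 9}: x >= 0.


Evaluate the predicate on each element: 3:T, 5:T, 6:T, 9:T.
Every element satisfies the predicate.

T


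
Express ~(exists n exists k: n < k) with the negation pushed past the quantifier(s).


Negation flips each quantifier (∀↔∃) and negates the inner predicate.
¬(exists n exists k: φ) = forall n forall k: ¬φ.

forall n forall k: ~(n < k)


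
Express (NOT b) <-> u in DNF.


Step 1: (¬b) ↔ u is true exactly when both agree: ((¬b) ∧ u) ∨ (¬(¬b) ∧ ¬u).
Step 2: Eliminate any double negations (¬¬X = X).

((NOT b) AND u) OR (b AND (NOT u))


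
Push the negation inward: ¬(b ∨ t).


De Morgan: the negation of a disjunction is the conjunction of the negations.
Distribute ¬ across ∨, flipping it to ∧, and negate each literal.

(¬b) ∧ (¬t)


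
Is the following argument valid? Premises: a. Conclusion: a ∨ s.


This matches the form of disjunction introduction: the conclusion follows in every model of the premises.

Valid.


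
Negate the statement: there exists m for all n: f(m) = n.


Negation flips each quantifier (∀↔∃) and negates the inner predicate.
¬(there exists m for all n: φ) = for all m there exists n: ¬φ.

for all m there exists n: NOT(f(m) = n)


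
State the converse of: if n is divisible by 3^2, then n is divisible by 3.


The converse of (P → Q) is (Q → P). It is not in general equivalent to the original.
Here P = 'n is divisible by 3^2' and Q = 'n is divisible by 3'.

If n is divisible by 3, then n is divisible by 3^2.


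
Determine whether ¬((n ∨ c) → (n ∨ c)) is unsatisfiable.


Truth table over {c, n}:
c | n | φ
---------
F | F | F
T | F | F
F | T | F
T | T | F
Every row is false.

Yes, it is a contradiction.


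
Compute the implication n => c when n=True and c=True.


Implication is false only when antecedent is true and consequent is false.
Substitute: n=True, c=True.
True => True evaluates to True.

True


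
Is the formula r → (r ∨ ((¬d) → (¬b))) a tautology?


Build the truth table over {b, d, r}:
b | d | r | φ
-------------
F | F | F | T
T | F | F | T
F | T | F | T
T | T | F | T
F | F | T | T
T | F | T | T
F | T | T | T
T | T | T | T
Every row evaluates to true.

Yes, it is a tautology.


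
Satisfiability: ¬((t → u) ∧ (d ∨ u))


Search for a satisfying assignment over {d, t, u}.
Try d=F, t=F, u=F: the formula evaluates to T.
A satisfying assignment exists.

Satisfiable.


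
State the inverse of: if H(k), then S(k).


The inverse of (P → Q) is (¬P → ¬Q). It is equivalent to the converse, not to the original.
Here P = 'H(k)' and Q = 'S(k)'.

If not (H(k)), then not (S(k)).


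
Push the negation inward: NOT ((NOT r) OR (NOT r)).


De Morgan: the negation of a disjunction is the conjunction of the negations.
Distribute NOT across OR, flipping it to AND, and negate each literal.

r AND r


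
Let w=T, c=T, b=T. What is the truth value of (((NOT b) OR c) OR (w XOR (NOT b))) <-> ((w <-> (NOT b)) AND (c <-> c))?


Substitute w=T, c=T, b=T:
NOT b = F
(NOT b) OR c = F OR T = T
NOT b = F
w XOR (NOT b) = T XOR F = T
((NOT b) OR c) OR (w XOR (NOT b)) = T OR T = T
NOT b = F
w <-> (NOT b) = T <-> F = F
c <-> c = T <-> T = T
(w <-> (NOT b)) AND (c <-> c) = F AND T = F
(((NOT b) OR c) OR (w XOR (NOT b))) <-> ((w <-> (NOT b)) AND (c <-> c)) = T <-> F = F

F
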